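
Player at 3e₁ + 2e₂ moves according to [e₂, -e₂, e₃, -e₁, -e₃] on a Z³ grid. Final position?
(2, 2, 0)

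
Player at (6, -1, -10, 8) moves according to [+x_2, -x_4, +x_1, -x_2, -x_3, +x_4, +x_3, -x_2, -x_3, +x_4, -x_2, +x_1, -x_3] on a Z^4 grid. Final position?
(8, -3, -12, 9)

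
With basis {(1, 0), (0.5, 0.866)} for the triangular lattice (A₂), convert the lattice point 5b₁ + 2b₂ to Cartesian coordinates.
(6, 1.732)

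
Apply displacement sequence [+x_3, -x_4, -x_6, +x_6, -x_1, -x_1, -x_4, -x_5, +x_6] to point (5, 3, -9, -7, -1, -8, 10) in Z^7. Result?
(3, 3, -8, -9, -2, -7, 10)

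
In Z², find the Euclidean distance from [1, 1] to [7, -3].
7.2111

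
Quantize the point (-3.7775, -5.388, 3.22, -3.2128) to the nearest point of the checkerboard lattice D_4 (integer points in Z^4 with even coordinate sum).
(-4, -6, 3, -3)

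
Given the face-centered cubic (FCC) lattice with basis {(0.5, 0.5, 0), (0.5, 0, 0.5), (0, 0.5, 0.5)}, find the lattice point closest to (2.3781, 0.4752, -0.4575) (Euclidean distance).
(2, 0.5, -0.5)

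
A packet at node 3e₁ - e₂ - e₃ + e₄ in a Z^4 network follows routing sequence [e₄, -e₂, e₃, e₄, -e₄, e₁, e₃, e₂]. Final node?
(4, -1, 1, 2)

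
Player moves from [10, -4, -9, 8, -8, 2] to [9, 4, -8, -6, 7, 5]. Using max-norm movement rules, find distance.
15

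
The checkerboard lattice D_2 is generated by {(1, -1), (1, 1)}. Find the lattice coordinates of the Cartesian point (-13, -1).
-6b₁ - 7b₂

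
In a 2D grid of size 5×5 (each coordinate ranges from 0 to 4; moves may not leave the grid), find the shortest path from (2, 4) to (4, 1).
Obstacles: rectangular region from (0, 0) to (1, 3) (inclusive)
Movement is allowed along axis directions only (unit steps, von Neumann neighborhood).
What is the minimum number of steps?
5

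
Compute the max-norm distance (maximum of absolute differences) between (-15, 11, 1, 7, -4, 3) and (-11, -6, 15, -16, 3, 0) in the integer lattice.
23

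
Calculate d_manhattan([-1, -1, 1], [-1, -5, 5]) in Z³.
8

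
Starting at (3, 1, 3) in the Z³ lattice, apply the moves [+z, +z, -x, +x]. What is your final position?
(3, 1, 5)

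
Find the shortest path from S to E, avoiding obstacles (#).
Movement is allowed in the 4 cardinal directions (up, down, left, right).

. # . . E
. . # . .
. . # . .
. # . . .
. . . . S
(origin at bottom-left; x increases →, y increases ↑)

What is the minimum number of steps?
4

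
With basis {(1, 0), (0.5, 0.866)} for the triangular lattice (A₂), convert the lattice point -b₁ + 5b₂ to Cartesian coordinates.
(1.5, 4.33)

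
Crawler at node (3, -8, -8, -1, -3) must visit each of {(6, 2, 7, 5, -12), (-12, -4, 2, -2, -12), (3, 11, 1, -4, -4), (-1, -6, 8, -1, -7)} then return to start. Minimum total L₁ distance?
154
(one optimal route: (3, -8, -8, -1, -3) → (3, 11, 1, -4, -4) → (6, 2, 7, 5, -12) → (-12, -4, 2, -2, -12) → (-1, -6, 8, -1, -7) → (3, -8, -8, -1, -3))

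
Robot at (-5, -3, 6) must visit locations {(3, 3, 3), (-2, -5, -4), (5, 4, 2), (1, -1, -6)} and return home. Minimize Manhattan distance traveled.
62
(one optimal route: (-5, -3, 6) → (3, 3, 3) → (5, 4, 2) → (1, -1, -6) → (-2, -5, -4) → (-5, -3, 6))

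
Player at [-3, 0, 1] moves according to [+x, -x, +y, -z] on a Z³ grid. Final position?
(-3, 1, 0)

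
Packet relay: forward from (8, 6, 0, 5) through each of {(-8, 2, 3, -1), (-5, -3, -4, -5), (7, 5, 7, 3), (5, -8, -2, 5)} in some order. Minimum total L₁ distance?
83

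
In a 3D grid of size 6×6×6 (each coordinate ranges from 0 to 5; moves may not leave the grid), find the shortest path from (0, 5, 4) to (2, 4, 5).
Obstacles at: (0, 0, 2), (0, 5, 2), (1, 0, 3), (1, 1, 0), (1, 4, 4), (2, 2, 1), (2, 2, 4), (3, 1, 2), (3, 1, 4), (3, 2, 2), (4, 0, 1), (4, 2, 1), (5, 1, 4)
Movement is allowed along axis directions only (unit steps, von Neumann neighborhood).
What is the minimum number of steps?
4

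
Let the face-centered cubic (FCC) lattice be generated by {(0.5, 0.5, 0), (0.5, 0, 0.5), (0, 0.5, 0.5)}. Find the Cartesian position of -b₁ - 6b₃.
(-0.5, -3.5, -3)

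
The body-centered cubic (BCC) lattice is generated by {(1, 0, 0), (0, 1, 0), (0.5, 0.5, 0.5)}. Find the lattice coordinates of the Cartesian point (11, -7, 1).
10b₁ - 8b₂ + 2b₃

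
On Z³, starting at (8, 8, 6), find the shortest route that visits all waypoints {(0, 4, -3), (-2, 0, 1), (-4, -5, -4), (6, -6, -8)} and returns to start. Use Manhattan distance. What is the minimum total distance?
88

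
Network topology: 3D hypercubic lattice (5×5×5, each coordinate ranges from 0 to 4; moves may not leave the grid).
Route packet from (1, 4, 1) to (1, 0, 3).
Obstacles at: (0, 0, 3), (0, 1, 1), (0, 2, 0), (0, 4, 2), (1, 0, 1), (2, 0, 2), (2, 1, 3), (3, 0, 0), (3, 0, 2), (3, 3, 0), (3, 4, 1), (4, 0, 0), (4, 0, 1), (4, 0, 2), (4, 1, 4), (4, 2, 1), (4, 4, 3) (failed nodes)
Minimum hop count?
6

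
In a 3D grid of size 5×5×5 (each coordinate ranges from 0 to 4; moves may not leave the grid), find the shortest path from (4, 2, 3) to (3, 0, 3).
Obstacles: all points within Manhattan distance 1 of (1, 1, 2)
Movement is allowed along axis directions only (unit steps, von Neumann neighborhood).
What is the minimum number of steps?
3
(one shortest path: (4, 2, 3) → (3, 2, 3) → (3, 1, 3) → (3, 0, 3))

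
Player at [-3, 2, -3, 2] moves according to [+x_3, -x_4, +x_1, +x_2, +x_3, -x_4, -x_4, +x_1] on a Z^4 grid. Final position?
(-1, 3, -1, -1)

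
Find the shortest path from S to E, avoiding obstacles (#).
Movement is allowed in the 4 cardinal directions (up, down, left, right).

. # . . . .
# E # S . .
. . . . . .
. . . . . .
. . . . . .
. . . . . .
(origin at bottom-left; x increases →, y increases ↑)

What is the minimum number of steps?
4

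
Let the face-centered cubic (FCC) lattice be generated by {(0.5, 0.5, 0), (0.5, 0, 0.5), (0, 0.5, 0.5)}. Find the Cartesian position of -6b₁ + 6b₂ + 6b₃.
(0, 0, 6)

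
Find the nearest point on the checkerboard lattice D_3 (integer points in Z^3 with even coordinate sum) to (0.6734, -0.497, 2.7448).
(1, 0, 3)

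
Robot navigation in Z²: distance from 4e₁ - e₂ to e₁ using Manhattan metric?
4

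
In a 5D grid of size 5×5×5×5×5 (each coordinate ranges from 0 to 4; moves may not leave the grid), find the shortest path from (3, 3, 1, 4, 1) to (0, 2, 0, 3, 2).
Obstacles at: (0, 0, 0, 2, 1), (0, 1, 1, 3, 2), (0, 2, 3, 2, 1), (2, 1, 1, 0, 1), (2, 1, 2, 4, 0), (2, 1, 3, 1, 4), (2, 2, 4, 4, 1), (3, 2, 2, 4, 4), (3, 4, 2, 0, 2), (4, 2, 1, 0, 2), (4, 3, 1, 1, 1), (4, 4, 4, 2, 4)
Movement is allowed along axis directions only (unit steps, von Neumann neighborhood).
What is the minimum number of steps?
7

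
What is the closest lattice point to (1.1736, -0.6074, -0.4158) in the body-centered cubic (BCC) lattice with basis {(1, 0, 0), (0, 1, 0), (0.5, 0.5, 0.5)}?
(1.5, -0.5, -0.5)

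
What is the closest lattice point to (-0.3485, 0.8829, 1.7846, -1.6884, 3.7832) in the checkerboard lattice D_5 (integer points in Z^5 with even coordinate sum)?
(-1, 1, 2, -2, 4)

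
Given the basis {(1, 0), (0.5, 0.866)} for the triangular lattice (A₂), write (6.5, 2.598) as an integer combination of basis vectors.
5b₁ + 3b₂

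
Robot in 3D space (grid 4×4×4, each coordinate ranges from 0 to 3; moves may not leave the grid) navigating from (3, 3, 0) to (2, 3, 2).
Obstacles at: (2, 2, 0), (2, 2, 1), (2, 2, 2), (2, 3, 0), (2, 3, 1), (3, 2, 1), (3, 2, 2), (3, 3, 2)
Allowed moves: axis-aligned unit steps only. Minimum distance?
9
(one shortest path: (3, 3, 0) → (3, 2, 0) → (3, 1, 0) → (2, 1, 0) → (1, 1, 0) → (1, 2, 0) → (1, 3, 0) → (1, 3, 1) → (1, 3, 2) → (2, 3, 2))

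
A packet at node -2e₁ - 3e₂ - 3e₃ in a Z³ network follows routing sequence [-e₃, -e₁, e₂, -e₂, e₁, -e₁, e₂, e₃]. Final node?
(-3, -2, -3)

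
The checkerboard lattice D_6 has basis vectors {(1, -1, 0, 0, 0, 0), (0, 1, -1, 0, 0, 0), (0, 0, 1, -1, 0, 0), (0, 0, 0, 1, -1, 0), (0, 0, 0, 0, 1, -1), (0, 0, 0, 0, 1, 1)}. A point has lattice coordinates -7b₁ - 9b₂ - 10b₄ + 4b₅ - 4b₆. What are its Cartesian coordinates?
(-7, -2, 9, -10, 10, -8)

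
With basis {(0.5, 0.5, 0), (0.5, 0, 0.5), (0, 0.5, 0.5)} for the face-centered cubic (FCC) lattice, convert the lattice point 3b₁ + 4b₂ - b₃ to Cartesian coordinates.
(3.5, 1, 1.5)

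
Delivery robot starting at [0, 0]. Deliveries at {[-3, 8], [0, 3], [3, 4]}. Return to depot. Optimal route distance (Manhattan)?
28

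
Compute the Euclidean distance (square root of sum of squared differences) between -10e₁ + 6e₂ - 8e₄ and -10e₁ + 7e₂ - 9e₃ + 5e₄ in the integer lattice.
15.843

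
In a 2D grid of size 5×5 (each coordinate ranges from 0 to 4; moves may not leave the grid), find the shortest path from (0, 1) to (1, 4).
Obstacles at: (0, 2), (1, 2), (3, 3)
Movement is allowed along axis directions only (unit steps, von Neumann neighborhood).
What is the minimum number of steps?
6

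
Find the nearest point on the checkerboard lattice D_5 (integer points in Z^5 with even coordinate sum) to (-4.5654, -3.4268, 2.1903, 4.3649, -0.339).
(-5, -3, 2, 4, 0)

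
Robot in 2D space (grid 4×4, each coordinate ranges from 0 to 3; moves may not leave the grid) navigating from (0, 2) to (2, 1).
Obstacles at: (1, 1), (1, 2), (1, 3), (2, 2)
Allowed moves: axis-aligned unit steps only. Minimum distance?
5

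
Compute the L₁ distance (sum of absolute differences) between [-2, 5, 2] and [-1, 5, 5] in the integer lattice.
4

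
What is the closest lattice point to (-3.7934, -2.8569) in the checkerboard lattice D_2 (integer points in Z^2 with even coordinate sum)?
(-3, -3)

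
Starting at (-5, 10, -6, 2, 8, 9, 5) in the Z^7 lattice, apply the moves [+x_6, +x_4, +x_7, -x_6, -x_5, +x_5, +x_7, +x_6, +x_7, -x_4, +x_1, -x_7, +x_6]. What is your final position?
(-4, 10, -6, 2, 8, 11, 7)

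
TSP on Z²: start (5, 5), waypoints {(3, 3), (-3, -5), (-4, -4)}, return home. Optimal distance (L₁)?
38
(one optimal route: (5, 5) → (3, 3) → (-3, -5) → (-4, -4) → (5, 5))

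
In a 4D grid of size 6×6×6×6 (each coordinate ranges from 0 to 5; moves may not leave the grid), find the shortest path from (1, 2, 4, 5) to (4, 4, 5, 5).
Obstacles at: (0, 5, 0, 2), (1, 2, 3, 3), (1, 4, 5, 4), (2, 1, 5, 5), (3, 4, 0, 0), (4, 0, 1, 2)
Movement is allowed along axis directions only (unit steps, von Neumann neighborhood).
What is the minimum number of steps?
6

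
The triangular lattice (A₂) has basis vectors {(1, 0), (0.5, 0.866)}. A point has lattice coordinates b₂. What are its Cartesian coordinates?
(0.5, 0.866)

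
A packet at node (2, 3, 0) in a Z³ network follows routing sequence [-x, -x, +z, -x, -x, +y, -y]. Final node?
(-2, 3, 1)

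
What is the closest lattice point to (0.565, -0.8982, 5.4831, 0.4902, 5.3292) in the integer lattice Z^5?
(1, -1, 5, 0, 5)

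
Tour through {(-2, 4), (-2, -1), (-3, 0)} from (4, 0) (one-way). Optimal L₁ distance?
14
(one optimal route: (4, 0) → (-2, -1) → (-3, 0) → (-2, 4))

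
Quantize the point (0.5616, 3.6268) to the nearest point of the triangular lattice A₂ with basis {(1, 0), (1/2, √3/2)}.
(1, 3.464)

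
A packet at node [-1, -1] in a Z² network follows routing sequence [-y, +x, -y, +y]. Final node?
(0, -2)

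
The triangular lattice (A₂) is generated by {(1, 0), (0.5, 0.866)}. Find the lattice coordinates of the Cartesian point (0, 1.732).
-b₁ + 2b₂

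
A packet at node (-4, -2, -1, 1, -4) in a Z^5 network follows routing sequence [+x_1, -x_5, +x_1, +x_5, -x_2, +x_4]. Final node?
(-2, -3, -1, 2, -4)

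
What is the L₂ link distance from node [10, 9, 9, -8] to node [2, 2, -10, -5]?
21.9773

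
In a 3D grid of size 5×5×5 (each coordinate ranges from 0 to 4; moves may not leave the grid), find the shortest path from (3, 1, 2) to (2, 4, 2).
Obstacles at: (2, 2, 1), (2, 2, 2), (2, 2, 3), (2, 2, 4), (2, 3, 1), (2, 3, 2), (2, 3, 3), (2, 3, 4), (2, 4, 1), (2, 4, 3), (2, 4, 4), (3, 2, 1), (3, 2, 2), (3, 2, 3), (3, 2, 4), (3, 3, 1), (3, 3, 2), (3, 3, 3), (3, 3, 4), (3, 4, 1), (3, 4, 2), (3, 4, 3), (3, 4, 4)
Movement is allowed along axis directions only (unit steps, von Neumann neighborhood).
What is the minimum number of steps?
6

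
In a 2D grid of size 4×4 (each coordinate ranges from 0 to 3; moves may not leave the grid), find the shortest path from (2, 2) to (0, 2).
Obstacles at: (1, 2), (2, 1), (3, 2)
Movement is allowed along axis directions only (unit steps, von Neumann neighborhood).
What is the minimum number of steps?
4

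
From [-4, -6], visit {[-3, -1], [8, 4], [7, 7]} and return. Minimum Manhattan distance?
50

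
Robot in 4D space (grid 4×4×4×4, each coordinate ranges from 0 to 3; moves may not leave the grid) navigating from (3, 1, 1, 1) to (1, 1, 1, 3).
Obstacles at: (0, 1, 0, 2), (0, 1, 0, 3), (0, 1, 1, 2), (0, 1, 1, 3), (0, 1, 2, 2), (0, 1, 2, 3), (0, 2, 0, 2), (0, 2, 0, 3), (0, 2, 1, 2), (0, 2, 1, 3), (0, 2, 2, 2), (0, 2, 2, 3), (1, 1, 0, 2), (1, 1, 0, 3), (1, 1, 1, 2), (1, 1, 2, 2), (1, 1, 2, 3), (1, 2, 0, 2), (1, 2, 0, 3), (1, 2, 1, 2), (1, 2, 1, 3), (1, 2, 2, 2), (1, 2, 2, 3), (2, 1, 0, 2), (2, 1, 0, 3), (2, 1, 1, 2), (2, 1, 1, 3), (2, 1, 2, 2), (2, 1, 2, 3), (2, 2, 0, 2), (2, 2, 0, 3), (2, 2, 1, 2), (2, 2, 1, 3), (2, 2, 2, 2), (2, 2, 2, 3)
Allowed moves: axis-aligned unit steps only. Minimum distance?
6
(one shortest path: (3, 1, 1, 1) → (2, 1, 1, 1) → (1, 1, 1, 1) → (1, 0, 1, 1) → (1, 0, 1, 2) → (1, 0, 1, 3) → (1, 1, 1, 3))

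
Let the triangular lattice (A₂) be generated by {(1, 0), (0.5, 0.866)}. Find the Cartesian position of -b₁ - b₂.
(-1.5, -0.866)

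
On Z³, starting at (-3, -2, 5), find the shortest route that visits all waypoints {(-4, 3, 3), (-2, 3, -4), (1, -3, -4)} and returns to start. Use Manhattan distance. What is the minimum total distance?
40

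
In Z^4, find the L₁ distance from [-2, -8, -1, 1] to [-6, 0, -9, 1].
20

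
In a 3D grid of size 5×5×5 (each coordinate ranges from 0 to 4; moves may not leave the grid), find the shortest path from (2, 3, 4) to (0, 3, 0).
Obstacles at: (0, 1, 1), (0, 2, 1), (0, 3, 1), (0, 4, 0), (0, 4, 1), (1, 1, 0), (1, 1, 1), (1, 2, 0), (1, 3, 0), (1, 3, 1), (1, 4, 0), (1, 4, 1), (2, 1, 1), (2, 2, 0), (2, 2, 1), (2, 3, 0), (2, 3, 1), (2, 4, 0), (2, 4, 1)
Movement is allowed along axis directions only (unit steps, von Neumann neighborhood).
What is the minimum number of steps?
12
(one shortest path: (2, 3, 4) → (1, 3, 4) → (0, 3, 4) → (0, 2, 4) → (0, 1, 4) → (0, 0, 4) → (0, 0, 3) → (0, 0, 2) → (0, 0, 1) → (0, 0, 0) → (0, 1, 0) → (0, 2, 0) → (0, 3, 0))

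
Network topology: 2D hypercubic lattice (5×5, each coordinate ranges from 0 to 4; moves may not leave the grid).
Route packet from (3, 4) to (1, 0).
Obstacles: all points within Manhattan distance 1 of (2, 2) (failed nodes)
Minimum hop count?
8
(one shortest path: (3, 4) → (2, 4) → (1, 4) → (0, 4) → (0, 3) → (0, 2) → (0, 1) → (1, 1) → (1, 0))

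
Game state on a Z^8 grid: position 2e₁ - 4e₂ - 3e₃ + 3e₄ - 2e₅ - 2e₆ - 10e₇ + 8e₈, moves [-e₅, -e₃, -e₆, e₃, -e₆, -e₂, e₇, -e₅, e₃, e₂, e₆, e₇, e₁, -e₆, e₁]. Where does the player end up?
(4, -4, -2, 3, -4, -4, -8, 8)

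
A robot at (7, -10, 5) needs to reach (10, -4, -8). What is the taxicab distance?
22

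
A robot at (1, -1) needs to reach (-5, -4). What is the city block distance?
9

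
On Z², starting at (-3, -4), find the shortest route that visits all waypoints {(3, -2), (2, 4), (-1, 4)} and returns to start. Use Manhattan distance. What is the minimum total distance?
28
(one optimal route: (-3, -4) → (3, -2) → (2, 4) → (-1, 4) → (-3, -4))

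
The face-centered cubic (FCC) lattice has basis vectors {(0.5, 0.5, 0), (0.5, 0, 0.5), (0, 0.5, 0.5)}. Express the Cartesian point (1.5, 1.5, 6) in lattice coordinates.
-3b₁ + 6b₂ + 6b₃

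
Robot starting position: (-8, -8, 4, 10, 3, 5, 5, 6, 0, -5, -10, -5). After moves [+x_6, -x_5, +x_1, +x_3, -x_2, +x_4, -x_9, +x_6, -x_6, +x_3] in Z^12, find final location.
(-7, -9, 6, 11, 2, 6, 5, 6, -1, -5, -10, -5)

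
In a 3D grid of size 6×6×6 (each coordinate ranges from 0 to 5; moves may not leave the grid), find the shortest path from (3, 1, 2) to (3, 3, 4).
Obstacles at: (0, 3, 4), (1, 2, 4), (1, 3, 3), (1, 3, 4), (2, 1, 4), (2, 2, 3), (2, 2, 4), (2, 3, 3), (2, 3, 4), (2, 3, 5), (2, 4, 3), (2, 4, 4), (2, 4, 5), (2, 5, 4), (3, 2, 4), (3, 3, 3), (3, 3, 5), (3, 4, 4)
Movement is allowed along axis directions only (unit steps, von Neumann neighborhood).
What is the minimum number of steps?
6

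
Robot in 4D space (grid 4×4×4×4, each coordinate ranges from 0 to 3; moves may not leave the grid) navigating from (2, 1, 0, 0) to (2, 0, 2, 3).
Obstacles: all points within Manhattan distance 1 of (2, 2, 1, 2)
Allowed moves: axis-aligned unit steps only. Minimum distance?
6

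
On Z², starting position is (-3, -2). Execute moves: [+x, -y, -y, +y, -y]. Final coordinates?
(-2, -4)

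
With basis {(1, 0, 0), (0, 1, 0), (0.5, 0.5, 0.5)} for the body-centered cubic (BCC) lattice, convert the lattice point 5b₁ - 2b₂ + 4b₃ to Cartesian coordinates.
(7, 0, 2)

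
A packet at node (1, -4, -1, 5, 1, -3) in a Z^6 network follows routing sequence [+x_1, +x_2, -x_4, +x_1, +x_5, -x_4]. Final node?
(3, -3, -1, 3, 2, -3)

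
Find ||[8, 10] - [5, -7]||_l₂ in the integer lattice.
17.2627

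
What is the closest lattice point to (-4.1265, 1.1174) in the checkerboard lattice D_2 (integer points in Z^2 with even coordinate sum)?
(-5, 1)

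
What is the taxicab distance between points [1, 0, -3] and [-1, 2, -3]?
4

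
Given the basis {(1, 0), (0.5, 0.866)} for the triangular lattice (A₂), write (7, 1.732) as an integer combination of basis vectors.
6b₁ + 2b₂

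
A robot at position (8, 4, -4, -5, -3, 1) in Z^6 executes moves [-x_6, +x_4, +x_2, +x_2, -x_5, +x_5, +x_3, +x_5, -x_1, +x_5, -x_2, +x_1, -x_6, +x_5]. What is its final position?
(8, 5, -3, -4, 0, -1)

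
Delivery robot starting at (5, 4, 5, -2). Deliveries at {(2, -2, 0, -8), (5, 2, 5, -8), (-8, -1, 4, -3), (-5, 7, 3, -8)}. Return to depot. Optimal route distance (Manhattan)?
76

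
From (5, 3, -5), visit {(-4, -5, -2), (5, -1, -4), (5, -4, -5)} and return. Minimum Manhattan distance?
40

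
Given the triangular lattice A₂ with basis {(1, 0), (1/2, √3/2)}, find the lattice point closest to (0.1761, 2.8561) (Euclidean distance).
(0.5, 2.598)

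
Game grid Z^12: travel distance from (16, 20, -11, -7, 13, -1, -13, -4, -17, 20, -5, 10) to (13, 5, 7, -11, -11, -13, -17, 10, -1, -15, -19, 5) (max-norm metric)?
35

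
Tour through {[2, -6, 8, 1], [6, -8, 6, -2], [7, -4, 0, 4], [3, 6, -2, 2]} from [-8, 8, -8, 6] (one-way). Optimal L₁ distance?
69
(one optimal route: (-8, 8, -8, 6) → (3, 6, -2, 2) → (7, -4, 0, 4) → (6, -8, 6, -2) → (2, -6, 8, 1))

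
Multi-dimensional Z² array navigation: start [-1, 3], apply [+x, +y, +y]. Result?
(0, 5)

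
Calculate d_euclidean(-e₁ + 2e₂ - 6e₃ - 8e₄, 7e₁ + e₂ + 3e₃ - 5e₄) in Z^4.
12.4499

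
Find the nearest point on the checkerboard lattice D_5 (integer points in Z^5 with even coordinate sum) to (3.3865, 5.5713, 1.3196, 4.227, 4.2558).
(3, 6, 1, 4, 4)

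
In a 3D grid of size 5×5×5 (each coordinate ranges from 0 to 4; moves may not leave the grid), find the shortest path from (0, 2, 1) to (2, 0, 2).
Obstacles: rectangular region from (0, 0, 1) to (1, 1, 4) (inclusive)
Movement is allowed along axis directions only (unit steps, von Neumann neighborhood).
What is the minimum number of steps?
5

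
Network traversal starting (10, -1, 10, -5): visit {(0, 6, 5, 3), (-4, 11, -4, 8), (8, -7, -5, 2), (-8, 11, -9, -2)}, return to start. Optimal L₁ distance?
144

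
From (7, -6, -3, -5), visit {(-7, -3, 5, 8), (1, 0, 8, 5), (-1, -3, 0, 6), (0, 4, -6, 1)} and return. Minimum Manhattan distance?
104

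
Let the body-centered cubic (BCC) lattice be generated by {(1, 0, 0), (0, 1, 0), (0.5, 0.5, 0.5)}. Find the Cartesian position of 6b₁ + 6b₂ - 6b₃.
(3, 3, -3)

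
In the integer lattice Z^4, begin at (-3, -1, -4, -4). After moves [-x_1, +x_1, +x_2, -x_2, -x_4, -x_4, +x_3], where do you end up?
(-3, -1, -3, -6)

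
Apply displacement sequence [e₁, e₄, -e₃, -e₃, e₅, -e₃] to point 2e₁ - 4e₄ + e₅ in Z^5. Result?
(3, 0, -3, -3, 2)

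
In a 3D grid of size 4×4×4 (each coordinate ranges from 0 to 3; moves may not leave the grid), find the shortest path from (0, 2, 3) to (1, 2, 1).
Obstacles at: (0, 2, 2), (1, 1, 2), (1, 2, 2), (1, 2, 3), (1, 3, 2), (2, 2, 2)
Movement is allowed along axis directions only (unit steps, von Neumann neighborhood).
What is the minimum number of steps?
5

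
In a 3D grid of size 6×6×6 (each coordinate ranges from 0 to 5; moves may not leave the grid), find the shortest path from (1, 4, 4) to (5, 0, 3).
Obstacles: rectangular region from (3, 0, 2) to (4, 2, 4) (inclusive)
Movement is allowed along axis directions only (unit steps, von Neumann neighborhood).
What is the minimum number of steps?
9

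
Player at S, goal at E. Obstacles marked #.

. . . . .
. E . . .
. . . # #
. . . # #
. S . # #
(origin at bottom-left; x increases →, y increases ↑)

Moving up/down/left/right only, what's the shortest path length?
3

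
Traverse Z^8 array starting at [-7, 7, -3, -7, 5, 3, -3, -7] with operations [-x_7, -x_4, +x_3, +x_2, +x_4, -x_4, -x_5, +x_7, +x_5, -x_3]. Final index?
(-7, 8, -3, -8, 5, 3, -3, -7)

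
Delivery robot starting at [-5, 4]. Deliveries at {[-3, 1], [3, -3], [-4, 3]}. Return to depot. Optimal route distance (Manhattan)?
30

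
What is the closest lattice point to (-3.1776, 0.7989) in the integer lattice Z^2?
(-3, 1)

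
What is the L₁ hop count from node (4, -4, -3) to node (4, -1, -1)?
5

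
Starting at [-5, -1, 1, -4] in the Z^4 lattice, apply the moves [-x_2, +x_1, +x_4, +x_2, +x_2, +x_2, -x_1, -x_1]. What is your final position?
(-6, 1, 1, -3)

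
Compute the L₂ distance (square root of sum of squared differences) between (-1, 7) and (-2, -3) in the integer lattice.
10.0499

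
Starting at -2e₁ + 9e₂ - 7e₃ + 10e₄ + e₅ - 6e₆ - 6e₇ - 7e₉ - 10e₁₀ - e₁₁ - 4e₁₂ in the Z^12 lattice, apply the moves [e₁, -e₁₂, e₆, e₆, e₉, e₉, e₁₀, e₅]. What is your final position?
(-1, 9, -7, 10, 2, -4, -6, 0, -5, -9, -1, -5)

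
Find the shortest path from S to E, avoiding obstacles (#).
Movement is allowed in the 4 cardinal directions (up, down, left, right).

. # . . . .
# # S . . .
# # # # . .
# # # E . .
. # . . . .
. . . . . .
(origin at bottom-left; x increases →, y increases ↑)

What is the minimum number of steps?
5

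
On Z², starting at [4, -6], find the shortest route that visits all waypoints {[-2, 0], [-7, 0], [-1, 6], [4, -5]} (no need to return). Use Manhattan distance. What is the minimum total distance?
29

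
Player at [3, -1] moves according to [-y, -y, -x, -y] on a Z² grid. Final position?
(2, -4)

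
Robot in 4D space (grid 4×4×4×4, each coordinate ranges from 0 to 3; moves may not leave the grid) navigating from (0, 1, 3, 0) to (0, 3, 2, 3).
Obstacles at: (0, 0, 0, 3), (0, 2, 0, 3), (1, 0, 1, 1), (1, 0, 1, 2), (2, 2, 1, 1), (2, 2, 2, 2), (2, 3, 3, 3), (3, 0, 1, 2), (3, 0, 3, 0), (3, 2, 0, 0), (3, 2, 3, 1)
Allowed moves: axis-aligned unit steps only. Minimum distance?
6
(one shortest path: (0, 1, 3, 0) → (0, 2, 3, 0) → (0, 3, 3, 0) → (0, 3, 2, 0) → (0, 3, 2, 1) → (0, 3, 2, 2) → (0, 3, 2, 3))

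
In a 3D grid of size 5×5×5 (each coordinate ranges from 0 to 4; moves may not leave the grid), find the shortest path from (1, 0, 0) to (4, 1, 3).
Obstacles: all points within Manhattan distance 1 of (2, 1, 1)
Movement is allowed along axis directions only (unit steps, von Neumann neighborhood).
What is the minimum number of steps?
7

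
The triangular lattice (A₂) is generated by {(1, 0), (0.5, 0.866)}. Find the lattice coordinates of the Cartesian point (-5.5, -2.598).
-4b₁ - 3b₂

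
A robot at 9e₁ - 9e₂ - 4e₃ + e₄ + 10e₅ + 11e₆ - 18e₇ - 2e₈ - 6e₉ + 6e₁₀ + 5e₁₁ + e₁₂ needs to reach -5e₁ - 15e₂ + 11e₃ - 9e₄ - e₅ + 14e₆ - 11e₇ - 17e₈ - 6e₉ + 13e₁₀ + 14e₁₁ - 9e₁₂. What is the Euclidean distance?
34.5109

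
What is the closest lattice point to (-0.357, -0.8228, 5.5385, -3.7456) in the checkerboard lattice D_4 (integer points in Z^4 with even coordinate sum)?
(0, -1, 5, -4)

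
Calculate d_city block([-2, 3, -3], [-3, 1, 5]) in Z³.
11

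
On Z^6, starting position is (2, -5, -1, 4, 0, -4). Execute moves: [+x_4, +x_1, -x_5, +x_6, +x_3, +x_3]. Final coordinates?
(3, -5, 1, 5, -1, -3)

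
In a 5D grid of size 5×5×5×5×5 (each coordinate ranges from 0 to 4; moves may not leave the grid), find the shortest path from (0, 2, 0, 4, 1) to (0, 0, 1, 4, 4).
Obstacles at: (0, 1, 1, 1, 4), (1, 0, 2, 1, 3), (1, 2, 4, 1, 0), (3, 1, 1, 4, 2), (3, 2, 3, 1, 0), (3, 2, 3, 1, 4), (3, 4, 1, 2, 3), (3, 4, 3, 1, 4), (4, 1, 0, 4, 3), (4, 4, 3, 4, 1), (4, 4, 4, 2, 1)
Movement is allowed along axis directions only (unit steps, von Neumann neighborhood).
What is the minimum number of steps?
6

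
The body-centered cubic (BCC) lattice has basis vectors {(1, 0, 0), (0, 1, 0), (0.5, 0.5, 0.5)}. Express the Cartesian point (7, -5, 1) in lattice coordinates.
6b₁ - 6b₂ + 2b₃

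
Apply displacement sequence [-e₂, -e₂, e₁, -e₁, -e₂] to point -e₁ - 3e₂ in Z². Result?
(-1, -6)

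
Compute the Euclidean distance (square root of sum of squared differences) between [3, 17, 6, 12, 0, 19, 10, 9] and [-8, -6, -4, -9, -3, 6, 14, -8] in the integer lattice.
40.9145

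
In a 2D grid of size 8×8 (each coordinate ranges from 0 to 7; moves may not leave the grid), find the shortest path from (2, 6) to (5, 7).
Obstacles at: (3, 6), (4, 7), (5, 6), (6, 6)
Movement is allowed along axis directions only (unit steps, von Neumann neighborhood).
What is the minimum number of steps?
10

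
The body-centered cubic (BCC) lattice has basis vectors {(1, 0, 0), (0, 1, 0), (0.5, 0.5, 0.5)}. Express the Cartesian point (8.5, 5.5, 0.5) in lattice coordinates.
8b₁ + 5b₂ + b₃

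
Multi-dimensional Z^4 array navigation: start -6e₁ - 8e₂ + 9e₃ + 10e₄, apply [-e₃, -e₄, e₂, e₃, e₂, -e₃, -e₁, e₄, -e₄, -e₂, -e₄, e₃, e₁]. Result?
(-6, -7, 9, 8)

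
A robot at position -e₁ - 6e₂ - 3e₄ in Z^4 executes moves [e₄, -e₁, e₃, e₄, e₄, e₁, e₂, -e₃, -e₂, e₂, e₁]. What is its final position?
(0, -5, 0, 0)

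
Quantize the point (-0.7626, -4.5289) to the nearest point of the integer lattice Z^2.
(-1, -5)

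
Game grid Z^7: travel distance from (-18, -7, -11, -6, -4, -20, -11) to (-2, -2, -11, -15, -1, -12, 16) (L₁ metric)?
68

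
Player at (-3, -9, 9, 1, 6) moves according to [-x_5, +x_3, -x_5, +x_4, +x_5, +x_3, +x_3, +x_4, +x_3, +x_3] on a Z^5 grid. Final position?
(-3, -9, 14, 3, 5)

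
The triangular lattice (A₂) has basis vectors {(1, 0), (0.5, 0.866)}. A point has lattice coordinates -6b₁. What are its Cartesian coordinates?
(-6, 0)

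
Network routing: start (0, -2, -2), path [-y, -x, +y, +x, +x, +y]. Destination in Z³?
(1, -1, -2)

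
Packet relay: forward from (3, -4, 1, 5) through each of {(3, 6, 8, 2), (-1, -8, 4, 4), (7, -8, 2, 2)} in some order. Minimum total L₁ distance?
48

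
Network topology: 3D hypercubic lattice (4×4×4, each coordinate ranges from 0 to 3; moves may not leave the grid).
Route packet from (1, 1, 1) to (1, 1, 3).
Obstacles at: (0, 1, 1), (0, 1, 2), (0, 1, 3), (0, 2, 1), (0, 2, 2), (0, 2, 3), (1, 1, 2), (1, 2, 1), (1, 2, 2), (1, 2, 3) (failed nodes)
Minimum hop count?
4
(one shortest path: (1, 1, 1) → (2, 1, 1) → (2, 1, 2) → (2, 1, 3) → (1, 1, 3))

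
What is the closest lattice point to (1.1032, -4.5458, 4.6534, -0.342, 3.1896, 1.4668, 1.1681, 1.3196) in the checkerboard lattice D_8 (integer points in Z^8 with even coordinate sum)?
(1, -5, 5, 0, 3, 2, 1, 1)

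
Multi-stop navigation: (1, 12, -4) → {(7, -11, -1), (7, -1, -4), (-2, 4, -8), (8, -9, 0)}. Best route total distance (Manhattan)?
50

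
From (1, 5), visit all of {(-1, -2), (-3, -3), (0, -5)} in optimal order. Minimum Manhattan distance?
17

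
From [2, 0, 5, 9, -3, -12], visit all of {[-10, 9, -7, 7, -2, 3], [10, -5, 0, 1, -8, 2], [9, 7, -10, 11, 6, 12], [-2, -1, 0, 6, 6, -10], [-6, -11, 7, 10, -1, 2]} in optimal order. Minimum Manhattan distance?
204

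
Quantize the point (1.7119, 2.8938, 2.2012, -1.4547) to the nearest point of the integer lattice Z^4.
(2, 3, 2, -1)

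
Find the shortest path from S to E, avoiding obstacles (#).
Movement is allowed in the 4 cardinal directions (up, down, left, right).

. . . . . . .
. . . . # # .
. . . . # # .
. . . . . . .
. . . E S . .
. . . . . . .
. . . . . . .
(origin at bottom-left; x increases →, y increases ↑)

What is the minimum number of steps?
1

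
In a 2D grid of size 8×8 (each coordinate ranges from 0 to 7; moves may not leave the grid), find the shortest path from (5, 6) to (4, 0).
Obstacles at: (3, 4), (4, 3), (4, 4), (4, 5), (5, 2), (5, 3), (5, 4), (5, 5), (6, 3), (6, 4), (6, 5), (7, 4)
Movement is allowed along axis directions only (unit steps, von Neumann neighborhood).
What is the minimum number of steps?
11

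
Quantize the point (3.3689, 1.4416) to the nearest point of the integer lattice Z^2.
(3, 1)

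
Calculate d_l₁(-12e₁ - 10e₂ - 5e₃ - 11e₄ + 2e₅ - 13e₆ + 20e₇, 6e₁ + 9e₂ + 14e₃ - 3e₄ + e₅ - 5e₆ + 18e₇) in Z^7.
75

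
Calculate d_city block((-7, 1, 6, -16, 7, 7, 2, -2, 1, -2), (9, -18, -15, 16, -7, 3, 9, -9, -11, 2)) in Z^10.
136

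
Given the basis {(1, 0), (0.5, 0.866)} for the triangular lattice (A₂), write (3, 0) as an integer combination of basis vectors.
3b₁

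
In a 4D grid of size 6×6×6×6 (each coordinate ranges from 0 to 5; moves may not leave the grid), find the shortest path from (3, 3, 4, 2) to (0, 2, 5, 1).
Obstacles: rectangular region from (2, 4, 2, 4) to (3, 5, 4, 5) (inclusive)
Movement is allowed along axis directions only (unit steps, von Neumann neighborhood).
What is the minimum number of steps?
6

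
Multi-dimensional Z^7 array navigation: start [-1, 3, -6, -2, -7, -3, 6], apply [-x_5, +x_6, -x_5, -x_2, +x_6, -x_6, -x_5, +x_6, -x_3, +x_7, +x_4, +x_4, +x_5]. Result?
(-1, 2, -7, 0, -9, -1, 7)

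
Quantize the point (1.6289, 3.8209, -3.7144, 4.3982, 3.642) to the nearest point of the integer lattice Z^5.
(2, 4, -4, 4, 4)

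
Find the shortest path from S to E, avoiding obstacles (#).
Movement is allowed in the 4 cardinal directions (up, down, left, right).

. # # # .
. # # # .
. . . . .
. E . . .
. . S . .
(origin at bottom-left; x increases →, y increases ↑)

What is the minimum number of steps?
2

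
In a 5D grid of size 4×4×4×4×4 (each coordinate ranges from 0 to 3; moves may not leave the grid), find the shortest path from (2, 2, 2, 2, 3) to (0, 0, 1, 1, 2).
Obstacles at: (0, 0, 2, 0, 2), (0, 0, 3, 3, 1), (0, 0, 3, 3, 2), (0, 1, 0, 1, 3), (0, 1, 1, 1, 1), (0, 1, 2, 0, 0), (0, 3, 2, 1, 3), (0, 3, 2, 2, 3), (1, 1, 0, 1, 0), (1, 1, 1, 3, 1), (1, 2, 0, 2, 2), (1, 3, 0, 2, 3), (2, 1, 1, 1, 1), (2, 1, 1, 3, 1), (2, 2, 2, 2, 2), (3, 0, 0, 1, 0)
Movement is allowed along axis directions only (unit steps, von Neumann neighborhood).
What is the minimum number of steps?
7
(one shortest path: (2, 2, 2, 2, 3) → (1, 2, 2, 2, 3) → (0, 2, 2, 2, 3) → (0, 1, 2, 2, 3) → (0, 0, 2, 2, 3) → (0, 0, 1, 2, 3) → (0, 0, 1, 1, 3) → (0, 0, 1, 1, 2))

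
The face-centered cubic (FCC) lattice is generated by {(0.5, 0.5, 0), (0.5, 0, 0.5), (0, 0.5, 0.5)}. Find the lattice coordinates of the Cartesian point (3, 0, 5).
-2b₁ + 8b₂ + 2b₃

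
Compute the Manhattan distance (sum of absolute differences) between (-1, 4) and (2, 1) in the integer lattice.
6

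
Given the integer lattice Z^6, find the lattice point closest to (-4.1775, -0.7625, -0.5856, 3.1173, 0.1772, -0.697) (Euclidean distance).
(-4, -1, -1, 3, 0, -1)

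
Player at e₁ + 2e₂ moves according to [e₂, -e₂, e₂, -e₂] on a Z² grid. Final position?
(1, 2)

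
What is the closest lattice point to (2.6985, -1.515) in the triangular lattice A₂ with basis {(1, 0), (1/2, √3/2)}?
(3, -1.732)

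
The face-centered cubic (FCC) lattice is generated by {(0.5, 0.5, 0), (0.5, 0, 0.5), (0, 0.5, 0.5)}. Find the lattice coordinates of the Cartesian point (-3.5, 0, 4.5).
-8b₁ + b₂ + 8b₃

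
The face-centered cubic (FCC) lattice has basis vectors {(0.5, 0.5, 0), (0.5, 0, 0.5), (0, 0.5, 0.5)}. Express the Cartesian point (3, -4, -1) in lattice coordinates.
6b₂ - 8b₃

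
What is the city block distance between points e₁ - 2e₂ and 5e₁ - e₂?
5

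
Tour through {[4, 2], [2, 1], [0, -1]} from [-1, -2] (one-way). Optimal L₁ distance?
9
(one optimal route: (-1, -2) → (0, -1) → (2, 1) → (4, 2))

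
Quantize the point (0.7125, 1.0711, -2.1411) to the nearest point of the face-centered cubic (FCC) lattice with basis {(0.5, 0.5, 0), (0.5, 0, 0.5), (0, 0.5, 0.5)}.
(1, 1, -2)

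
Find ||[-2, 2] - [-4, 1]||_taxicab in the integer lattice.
3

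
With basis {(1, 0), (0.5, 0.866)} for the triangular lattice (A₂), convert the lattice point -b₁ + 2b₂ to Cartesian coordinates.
(0, 1.732)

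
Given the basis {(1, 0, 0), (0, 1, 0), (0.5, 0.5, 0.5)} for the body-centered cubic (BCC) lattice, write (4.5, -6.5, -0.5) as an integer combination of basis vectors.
5b₁ - 6b₂ - b₃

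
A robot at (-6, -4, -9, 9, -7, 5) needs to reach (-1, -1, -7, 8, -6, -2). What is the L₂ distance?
9.43398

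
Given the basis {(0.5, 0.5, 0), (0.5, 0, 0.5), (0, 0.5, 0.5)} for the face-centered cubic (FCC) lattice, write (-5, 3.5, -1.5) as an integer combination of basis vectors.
-10b₂ + 7b₃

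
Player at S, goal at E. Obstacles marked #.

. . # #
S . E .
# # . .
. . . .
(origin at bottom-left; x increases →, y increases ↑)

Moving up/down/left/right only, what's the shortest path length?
2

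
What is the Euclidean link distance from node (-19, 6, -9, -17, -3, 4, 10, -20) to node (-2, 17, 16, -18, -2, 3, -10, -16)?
38.1314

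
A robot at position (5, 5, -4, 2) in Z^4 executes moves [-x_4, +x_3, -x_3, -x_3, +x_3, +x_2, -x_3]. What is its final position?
(5, 6, -5, 1)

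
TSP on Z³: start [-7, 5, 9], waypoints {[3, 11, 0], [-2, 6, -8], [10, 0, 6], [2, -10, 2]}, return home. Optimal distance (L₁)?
112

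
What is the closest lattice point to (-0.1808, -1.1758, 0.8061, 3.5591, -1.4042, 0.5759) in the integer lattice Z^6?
(0, -1, 1, 4, -1, 1)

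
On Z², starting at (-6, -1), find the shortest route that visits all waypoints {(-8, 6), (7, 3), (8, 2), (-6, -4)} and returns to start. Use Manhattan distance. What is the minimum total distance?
52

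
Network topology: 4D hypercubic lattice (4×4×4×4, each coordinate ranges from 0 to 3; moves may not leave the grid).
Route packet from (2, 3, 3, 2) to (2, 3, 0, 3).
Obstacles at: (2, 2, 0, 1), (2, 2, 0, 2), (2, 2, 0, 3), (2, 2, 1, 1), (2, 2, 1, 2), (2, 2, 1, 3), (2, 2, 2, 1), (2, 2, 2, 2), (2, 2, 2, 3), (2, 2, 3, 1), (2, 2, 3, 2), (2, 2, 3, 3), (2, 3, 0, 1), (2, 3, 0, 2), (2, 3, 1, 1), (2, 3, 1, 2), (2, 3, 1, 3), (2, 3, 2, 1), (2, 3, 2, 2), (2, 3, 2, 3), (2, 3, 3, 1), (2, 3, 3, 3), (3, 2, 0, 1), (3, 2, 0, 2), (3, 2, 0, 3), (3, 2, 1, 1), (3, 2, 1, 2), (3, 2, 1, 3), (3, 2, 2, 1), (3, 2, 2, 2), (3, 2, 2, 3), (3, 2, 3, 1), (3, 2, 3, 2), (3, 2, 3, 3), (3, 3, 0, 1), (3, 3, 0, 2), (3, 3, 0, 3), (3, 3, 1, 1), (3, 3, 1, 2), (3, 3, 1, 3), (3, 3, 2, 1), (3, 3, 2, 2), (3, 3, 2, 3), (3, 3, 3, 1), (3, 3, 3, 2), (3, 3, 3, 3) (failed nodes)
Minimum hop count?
6
(one shortest path: (2, 3, 3, 2) → (1, 3, 3, 2) → (1, 3, 2, 2) → (1, 3, 1, 2) → (1, 3, 0, 2) → (1, 3, 0, 3) → (2, 3, 0, 3))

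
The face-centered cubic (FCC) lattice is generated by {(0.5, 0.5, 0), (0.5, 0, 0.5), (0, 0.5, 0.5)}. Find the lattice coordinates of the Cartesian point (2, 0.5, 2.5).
4b₂ + b₃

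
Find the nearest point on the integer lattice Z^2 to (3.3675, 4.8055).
(3, 5)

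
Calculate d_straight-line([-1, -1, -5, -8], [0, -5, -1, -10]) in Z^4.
6.08276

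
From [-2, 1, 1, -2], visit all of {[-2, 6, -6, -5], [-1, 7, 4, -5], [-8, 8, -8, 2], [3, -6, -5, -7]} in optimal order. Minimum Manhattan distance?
77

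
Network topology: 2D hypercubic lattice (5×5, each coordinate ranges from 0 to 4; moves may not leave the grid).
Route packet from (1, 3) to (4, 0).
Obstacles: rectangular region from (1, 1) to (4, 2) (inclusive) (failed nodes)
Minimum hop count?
8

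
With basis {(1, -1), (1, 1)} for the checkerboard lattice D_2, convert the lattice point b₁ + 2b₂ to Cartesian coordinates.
(3, 1)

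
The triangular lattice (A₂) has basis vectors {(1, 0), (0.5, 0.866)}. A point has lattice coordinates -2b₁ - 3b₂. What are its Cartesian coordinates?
(-3.5, -2.598)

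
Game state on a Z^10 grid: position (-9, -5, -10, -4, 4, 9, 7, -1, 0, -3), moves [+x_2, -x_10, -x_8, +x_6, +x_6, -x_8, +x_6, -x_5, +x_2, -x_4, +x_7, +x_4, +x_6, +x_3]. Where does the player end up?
(-9, -3, -9, -4, 3, 13, 8, -3, 0, -4)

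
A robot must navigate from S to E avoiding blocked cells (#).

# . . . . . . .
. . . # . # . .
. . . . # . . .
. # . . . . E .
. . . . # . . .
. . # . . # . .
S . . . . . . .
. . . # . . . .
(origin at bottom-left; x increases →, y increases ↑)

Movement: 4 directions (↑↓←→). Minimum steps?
9
(one shortest path: (0, 1) → (1, 1) → (2, 1) → (3, 1) → (4, 1) → (5, 1) → (6, 1) → (6, 2) → (6, 3) → (6, 4))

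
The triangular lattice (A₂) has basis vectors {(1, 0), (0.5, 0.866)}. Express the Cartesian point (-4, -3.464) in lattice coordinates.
-2b₁ - 4b₂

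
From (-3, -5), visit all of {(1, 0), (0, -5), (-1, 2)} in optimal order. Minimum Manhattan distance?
13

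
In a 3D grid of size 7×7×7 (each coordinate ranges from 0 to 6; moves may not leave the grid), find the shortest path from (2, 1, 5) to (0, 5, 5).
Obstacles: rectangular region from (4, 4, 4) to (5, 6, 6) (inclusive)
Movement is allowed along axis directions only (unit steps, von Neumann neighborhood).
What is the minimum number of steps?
6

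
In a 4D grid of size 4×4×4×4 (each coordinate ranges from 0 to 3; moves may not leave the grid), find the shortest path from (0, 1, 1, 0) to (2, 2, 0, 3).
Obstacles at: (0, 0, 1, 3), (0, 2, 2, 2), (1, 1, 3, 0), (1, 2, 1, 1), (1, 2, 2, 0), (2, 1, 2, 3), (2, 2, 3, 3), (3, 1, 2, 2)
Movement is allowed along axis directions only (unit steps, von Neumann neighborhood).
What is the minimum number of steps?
7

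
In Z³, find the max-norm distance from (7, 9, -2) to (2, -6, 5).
15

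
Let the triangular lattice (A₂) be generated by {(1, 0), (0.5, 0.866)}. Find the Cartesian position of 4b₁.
(4, 0)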